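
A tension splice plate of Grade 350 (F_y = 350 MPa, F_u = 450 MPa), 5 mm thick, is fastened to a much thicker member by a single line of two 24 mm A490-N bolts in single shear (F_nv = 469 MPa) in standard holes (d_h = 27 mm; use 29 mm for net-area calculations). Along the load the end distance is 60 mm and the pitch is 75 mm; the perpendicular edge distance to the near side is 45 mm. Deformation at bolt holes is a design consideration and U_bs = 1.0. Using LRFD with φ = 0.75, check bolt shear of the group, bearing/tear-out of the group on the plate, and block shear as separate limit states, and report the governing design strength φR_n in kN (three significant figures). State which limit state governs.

144 kN (block shear governs)

Bolt shear: A_b = π·24²/4 = 452.4 mm²; R_n = 469 × 452.4 × 2 × 1 / 1000 = 424.3 kN → 0.75 × 424.3 = 318 kN.
Bearing: edge l_c = 46.5, r_n = 125.5 kN; interior l_c = 48, r_n = 129.6 kN; R_n = 125.5 + 1·129.6 = 255.1 kN → 191 kN.
Block shear: A_gv = 675, A_nv = 457.5, A_nt = 152.5 mm²; R_n = min(0.6F_uA_nv, 0.6F_yA_gv) + U_bs·F_u·A_nt = 192.2 kN → 144 kN.
Block shear governs: 144 kN.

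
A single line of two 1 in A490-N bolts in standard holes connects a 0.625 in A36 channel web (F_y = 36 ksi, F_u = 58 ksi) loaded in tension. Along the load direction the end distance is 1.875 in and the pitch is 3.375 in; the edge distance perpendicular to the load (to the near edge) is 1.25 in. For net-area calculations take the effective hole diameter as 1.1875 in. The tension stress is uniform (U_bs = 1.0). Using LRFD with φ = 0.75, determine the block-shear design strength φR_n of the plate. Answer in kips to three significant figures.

Shear plane L_v = 1.875 + 1·3.375 = 5.25 in; A_gv = 5.25 × 0.625 = 3.281 in².
A_nv = (5.25 − 1.5·1.1875) × 0.625 = 2.168 in².
A_nt = (1.25 − 0.5·1.1875) × 0.625 = 0.4102 in².
0.6 F_u A_nv = 75.45 kips; 0.6 F_y A_gv = 70.88 kips → shear yielding governs the shear term.
R_n = 70.88 + 1.0 × 58 × 0.4102 = 94.66 kips.
Design strength φR_n = 0.75 × 94.66 = 71 kips.

71 kips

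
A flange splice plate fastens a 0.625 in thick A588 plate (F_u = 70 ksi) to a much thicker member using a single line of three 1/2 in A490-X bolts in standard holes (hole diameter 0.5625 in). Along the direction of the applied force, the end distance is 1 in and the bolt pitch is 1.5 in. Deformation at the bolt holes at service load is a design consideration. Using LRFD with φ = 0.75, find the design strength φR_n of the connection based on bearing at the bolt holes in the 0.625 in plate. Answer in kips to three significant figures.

102 kips

Per bolt r_n = 1.2 l_c t F_u ≤ 2.4 d t F_u; upper limit = 2.4 × 0.5 × 0.625 × 70 = 52.5 kips.
Edge bolt: l_c = 1 − 0.5625/2 = 0.7188 in → 1.2 × 0.7188 × 0.625 × 70 = 37.73 → r_n = 37.73 kips.
Interior bolts: l_c = 1.5 − 0.5625 = 0.9375 in → 1.2 × 0.9375 × 0.625 × 70 = 49.22 → r_n = 49.22 kips.
R_n = 1 × 37.73 + 2 × 49.22 = 136.2 kips.
Design strength φR_n = 0.75 × 136.2 = 102 kips.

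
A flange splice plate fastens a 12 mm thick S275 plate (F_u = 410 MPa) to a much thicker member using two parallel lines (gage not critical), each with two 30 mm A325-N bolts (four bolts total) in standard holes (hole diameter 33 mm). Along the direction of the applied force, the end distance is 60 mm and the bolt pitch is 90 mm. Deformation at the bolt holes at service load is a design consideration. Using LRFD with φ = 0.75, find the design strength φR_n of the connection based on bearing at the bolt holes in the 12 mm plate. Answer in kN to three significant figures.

Per bolt r_n = 1.2 l_c t F_u ≤ 2.4 d t F_u; upper limit = 2.4 × 30 × 12 × 410 / 1000 = 354.2 kN.
Edge bolt: l_c = 60 − 33/2 = 43.5 mm → 1.2 × 43.5 × 12 × 410 / 1000 = 256.8 → r_n = 256.8 kN.
Interior bolts: l_c = 90 − 33 = 57 mm → 1.2 × 57 × 12 × 410 / 1000 = 336.5 → r_n = 336.5 kN.
R_n = 2 × 256.8 + 2 × 336.5 = 1187 kN.
Design strength φR_n = 0.75 × 1187 = 890 kN.

890 kN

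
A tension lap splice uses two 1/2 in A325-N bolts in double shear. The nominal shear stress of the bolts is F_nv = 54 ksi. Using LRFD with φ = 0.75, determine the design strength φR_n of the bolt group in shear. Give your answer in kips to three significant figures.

A_b = π × 0.5² / 4 = 0.1963 in².
R_n = F_nv · A_b · n · n_s = 54 × 0.1963 × 2 × 2 = 42.41 kips.
Design strength φR_n = 0.75 × 42.41 = 31.8 kips.

31.8 kips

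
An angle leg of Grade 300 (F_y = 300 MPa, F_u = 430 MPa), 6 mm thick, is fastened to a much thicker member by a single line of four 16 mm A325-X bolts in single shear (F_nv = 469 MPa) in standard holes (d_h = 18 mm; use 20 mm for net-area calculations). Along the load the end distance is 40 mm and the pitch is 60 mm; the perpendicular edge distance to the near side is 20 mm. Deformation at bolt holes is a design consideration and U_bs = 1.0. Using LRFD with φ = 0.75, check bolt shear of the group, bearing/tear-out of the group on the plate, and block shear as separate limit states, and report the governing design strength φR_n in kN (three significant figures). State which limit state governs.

194 kN (block shear governs)

Bolt shear: A_b = π·16²/4 = 201.1 mm²; R_n = 469 × 201.1 × 4 × 1 / 1000 = 377.2 kN → 0.75 × 377.2 = 283 kN.
Bearing: edge l_c = 31, r_n = 95.98 kN; interior l_c = 42, r_n = 99.07 kN; R_n = 95.98 + 3·99.07 = 393.2 kN → 295 kN.
Block shear: A_gv = 1320, A_nv = 900, A_nt = 60 mm²; R_n = min(0.6F_uA_nv, 0.6F_yA_gv) + U_bs·F_u·A_nt = 258 kN → 194 kN.
Block shear governs: 194 kN.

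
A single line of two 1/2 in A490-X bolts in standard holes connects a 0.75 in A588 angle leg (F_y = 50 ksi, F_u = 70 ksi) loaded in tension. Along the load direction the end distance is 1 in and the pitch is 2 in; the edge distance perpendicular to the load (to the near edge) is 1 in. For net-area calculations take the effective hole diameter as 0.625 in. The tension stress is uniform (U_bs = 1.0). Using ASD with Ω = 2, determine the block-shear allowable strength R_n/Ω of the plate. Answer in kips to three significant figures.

Shear plane L_v = 1 + 1·2 = 3 in; A_gv = 3 × 0.75 = 2.25 in².
A_nv = (3 − 1.5·0.625) × 0.75 = 1.547 in².
A_nt = (1 − 0.5·0.625) × 0.75 = 0.5156 in².
0.6 F_u A_nv = 64.97 kips; 0.6 F_y A_gv = 67.5 kips → shear rupture governs the shear term.
R_n = 64.97 + 1.0 × 70 × 0.5156 = 101.1 kips.
Allowable strength R_n/Ω = 101.1 / 2 = 50.5 kips.

50.5 kips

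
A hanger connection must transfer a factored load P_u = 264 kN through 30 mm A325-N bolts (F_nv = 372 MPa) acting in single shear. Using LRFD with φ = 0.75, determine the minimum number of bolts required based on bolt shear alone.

2 bolts

A_b = π·30²/4 = 706.9 mm².
Per-bolt design strength φR_n = 0.75 × 372 × 706.9 × 1 / 1000 = 197.2 kN.
n ≥ 264 / 197.2 = 1.339 → use 2 bolts.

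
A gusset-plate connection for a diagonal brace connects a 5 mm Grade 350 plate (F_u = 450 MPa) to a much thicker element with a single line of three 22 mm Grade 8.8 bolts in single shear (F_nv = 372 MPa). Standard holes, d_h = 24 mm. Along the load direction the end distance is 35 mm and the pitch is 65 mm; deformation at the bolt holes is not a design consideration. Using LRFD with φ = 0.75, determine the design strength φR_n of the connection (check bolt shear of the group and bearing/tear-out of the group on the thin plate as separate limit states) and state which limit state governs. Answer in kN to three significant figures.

Bolt shear: A_b = π·22²/4 = 380.1 mm²; R_n = 372 × 380.1 × 3 × 1 / 1000 = 424.2 kN → 0.75 × 424.2 = 318 kN.
Bearing (1.5 l_c t F_u ≤ 3.0 d t F_u): upper limit = 3.0·22·5·450 / 1000 = 148.5 kN.
  Edge l_c = 35 − 24/2 = 23 → r_n = 77.62 kN; interior l_c = 65 − 24 = 41 → r_n = 138.4 kN.
  R_n,bearing = 1·77.62 + 2·138.4 = 354.4 kN → 0.75 × 354.4 = 266 kN.
Bearing governs: 266 kN.

266 kN (bearing governs)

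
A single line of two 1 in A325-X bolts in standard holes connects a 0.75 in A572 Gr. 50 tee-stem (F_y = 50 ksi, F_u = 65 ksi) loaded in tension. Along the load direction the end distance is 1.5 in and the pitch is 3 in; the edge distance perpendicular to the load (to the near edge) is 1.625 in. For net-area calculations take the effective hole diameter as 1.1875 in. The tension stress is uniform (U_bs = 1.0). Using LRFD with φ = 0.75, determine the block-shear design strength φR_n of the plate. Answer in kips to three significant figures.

Shear plane L_v = 1.5 + 1·3 = 4.5 in; A_gv = 4.5 × 0.75 = 3.375 in².
A_nv = (4.5 − 1.5·1.1875) × 0.75 = 2.039 in².
A_nt = (1.625 − 0.5·1.1875) × 0.75 = 0.7734 in².
0.6 F_u A_nv = 79.52 kips; 0.6 F_y A_gv = 101.2 kips → shear rupture governs the shear term.
R_n = 79.52 + 1.0 × 65 × 0.7734 = 129.8 kips.
Design strength φR_n = 0.75 × 129.8 = 97.3 kips.

97.3 kips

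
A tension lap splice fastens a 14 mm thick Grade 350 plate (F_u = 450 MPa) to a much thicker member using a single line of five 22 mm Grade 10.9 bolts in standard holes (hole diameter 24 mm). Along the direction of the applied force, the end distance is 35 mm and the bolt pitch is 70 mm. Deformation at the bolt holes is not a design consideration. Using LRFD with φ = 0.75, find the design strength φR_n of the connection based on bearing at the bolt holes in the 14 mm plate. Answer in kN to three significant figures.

1410 kN

Per bolt r_n = 1.5 l_c t F_u ≤ 3.0 d t F_u; upper limit = 3.0 × 22 × 14 × 450 / 1000 = 415.8 kN.
Edge bolt: l_c = 35 − 24/2 = 23 mm → 1.5 × 23 × 14 × 450 / 1000 = 217.3 → r_n = 217.3 kN.
Interior bolts: l_c = 70 − 24 = 46 mm → 1.5 × 46 × 14 × 450 / 1000 = 434.7 → r_n = 415.8 kN.
R_n = 1 × 217.3 + 4 × 415.8 = 1881 kN.
Design strength φR_n = 0.75 × 1881 = 1410 kN.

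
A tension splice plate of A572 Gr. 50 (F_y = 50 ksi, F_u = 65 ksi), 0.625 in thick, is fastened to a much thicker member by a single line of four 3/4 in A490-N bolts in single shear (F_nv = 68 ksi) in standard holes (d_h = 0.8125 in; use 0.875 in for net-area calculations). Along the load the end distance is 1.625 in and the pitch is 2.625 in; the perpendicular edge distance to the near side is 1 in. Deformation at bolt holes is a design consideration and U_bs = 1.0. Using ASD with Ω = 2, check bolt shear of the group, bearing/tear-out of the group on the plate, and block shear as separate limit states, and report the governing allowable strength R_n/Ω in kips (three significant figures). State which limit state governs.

Bolt shear: A_b = π·0.75²/4 = 0.4418 in²; R_n = 68 × 0.4418 × 4 × 1 = 120.2 kips → 120.2 / 2 = 60.1 kips.
Bearing: edge l_c = 1.219, r_n = 59.41 kips; interior l_c = 1.812, r_n = 73.12 kips; R_n = 59.41 + 3·73.12 = 278.8 kips → 139 kips.
Block shear: A_gv = 5.938, A_nv = 4.023, A_nt = 0.3516 in²; R_n = min(0.6F_uA_nv, 0.6F_yA_gv) + U_bs·F_u·A_nt = 179.8 kips → 89.9 kips.
Bolt shear governs: 60.1 kips.

60.1 kips (bolt shear governs)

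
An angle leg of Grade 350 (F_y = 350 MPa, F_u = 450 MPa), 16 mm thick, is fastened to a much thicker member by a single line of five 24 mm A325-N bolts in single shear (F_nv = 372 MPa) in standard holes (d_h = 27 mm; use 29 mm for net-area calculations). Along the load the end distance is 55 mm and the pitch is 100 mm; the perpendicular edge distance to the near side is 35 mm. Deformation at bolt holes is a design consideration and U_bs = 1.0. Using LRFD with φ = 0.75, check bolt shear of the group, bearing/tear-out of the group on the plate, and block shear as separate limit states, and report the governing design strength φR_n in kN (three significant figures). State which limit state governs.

Bolt shear: A_b = π·24²/4 = 452.4 mm²; R_n = 372 × 452.4 × 5 × 1 / 1000 = 841.4 kN → 0.75 × 841.4 = 631 kN.
Bearing: edge l_c = 41.5, r_n = 358.6 kN; interior l_c = 73, r_n = 414.7 kN; R_n = 358.6 + 4·414.7 = 2017 kN → 1510 kN.
Block shear: A_gv = 7280, A_nv = 5192, A_nt = 328 mm²; R_n = min(0.6F_uA_nv, 0.6F_yA_gv) + U_bs·F_u·A_nt = 1549 kN → 1160 kN.
Bolt shear governs: 631 kN.

631 kN (bolt shear governs)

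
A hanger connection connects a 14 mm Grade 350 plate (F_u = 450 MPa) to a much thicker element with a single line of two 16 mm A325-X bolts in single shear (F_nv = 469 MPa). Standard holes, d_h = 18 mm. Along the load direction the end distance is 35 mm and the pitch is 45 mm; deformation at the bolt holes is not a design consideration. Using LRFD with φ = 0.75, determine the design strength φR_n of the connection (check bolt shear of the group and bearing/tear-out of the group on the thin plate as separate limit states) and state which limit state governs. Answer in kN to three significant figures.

141 kN (bolt shear governs)

Bolt shear: A_b = π·16²/4 = 201.1 mm²; R_n = 469 × 201.1 × 2 × 1 / 1000 = 188.6 kN → 0.75 × 188.6 = 141 kN.
Bearing (1.5 l_c t F_u ≤ 3.0 d t F_u): upper limit = 3.0·16·14·450 / 1000 = 302.4 kN.
  Edge l_c = 35 − 18/2 = 26 → r_n = 245.7 kN; interior l_c = 45 − 18 = 27 → r_n = 255.2 kN.
  R_n,bearing = 1·245.7 + 1·255.2 = 500.9 kN → 0.75 × 500.9 = 376 kN.
Bolt shear governs: 141 kN.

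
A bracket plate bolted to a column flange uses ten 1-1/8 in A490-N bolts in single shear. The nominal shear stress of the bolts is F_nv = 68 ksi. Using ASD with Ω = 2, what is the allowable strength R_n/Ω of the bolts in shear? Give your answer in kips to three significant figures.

338 kips

A_b = π × 1.125² / 4 = 0.994 in².
R_n = F_nv · A_b · n · n_s = 68 × 0.994 × 10 × 1 = 675.9 kips.
Allowable strength R_n/Ω = 675.9 / 2 = 338 kips.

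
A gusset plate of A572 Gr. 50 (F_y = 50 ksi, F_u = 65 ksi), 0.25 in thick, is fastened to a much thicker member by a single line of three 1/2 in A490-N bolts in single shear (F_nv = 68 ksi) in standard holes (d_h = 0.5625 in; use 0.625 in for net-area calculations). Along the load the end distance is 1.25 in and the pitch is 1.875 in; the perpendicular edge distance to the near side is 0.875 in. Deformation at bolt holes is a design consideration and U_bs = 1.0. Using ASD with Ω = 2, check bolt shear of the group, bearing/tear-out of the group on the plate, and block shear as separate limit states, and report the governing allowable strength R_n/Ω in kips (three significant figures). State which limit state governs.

Bolt shear: A_b = π·0.5²/4 = 0.1963 in²; R_n = 68 × 0.1963 × 3 × 1 = 40.06 kips → 40.06 / 2 = 20 kips.
Bearing: edge l_c = 0.9688, r_n = 18.89 kips; interior l_c = 1.312, r_n = 19.5 kips; R_n = 18.89 + 2·19.5 = 57.89 kips → 28.9 kips.
Block shear: A_gv = 1.25, A_nv = 0.8594, A_nt = 0.1406 in²; R_n = min(0.6F_uA_nv, 0.6F_yA_gv) + U_bs·F_u·A_nt = 42.66 kips → 21.3 kips.
Bolt shear governs: 20 kips.

20 kips (bolt shear governs)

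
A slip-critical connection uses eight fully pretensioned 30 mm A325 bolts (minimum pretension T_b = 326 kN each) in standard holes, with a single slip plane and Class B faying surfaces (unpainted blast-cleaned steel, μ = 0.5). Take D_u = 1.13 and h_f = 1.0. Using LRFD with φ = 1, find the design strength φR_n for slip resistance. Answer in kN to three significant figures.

R_n = μ · D_u · h_f · T_b · n_s · n_b = 0.5 × 1.13 × 1.0 × 326 × 1 × 8 = 1474 kN.
Design strength φR_n = 1 × 1474 = 1470 kN.

1470 kN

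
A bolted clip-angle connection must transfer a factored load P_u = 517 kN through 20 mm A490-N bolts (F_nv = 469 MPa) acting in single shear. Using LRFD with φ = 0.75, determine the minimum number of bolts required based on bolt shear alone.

5 bolts

A_b = π·20²/4 = 314.2 mm².
Per-bolt design strength φR_n = 0.75 × 469 × 314.2 × 1 / 1000 = 110.5 kN.
n ≥ 517 / 110.5 = 4.678 → use 5 bolts.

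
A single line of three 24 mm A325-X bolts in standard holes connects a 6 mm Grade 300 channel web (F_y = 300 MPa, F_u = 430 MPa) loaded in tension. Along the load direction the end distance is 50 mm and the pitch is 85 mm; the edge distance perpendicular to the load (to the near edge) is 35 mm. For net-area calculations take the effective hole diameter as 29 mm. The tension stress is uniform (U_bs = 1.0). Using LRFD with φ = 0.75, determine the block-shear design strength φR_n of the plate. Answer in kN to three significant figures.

Shear plane L_v = 50 + 2·85 = 220 mm; A_gv = 220 × 6 = 1320 mm².
A_nv = (220 − 2.5·29) × 6 = 885 mm².
A_nt = (35 − 0.5·29) × 6 = 123 mm².
0.6 F_u A_nv = 228.3 kN; 0.6 F_y A_gv = 237.6 kN → shear rupture governs the shear term.
R_n = 228.3 + 1.0 × 430 × 123 / 1000 = 281.2 kN.
Design strength φR_n = 0.75 × 281.2 = 211 kN.

211 kN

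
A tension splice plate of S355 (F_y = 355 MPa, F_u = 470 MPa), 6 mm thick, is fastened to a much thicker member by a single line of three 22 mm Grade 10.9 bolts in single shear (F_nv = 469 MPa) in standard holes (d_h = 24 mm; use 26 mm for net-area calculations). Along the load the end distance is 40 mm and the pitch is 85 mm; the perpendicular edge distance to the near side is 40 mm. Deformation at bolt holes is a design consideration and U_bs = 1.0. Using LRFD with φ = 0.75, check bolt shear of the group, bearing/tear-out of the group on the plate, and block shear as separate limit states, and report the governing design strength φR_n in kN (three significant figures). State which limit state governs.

Bolt shear: A_b = π·22²/4 = 380.1 mm²; R_n = 469 × 380.1 × 3 × 1 / 1000 = 534.8 kN → 0.75 × 534.8 = 401 kN.
Bearing: edge l_c = 28, r_n = 94.75 kN; interior l_c = 61, r_n = 148.9 kN; R_n = 94.75 + 2·148.9 = 392.5 kN → 294 kN.
Block shear: A_gv = 1260, A_nv = 870, A_nt = 162 mm²; R_n = min(0.6F_uA_nv, 0.6F_yA_gv) + U_bs·F_u·A_nt = 321.5 kN → 241 kN.
Block shear governs: 241 kN.

241 kN (block shear governs)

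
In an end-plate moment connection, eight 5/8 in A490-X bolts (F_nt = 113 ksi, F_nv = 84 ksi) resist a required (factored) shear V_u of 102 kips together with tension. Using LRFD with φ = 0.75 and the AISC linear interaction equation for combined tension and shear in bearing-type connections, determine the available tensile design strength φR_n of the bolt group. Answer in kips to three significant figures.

133 kips

A_b = π·0.625²/4 = 0.3068 in²; f_rv = 102 / (8 × 0.3068) = 41.56 ksi.
F'_nt = 1.3 F_nt − (F_nt / φF_nv) f_rv = 1.3·113 − (113/(0.75·84))·41.56 = 72.36 ksi, capped at F_nt → F'_nt = 72.36 ksi.
R_n = F'_nt · A_b · n = 72.36 × 0.3068 × 8 = 177.6 kips.
Design strength φR_n = 0.75 × 177.6 = 133 kips.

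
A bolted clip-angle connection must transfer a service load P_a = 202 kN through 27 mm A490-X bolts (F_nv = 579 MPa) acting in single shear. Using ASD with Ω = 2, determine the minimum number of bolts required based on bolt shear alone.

A_b = π·27²/4 = 572.6 mm².
Per-bolt allowable strength R_n/Ω = 579 × 572.6 × 1 / 1000 / 2 = 165.8 kN.
n ≥ 202 / 165.8 = 1.219 → use 2 bolts.

2 bolts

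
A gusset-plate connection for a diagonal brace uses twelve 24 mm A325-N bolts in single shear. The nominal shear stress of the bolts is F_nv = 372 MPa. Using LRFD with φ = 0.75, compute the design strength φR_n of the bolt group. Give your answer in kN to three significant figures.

A_b = π × 24² / 4 = 452.4 mm².
R_n = F_nv · A_b · n · n_s = 372 × 452.4 × 12 × 1 / 1000 = 2019 kN.
Design strength φR_n = 0.75 × 2019 = 1510 kN.

1510 kN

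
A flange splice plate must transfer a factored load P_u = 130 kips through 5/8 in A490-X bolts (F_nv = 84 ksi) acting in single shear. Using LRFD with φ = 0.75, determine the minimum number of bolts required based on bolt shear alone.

A_b = π·0.625²/4 = 0.3068 in².
Per-bolt design strength φR_n = 0.75 × 84 × 0.3068 × 1 = 19.33 kips.
n ≥ 130 / 19.33 = 6.726 → use 7 bolts.

7 bolts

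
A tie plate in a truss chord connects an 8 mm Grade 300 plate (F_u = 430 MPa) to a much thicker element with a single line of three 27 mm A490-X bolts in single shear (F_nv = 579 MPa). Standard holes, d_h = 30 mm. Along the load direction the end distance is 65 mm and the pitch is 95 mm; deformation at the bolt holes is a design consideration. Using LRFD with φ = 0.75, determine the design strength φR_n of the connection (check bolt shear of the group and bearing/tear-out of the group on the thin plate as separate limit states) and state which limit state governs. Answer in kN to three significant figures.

Bolt shear: A_b = π·27²/4 = 572.6 mm²; R_n = 579 × 572.6 × 3 × 1 / 1000 = 994.5 kN → 0.75 × 994.5 = 746 kN.
Bearing (1.2 l_c t F_u ≤ 2.4 d t F_u): upper limit = 2.4·27·8·430 / 1000 = 222.9 kN.
  Edge l_c = 65 − 30/2 = 50 → r_n = 206.4 kN; interior l_c = 95 − 30 = 65 → r_n = 222.9 kN.
  R_n,bearing = 1·206.4 + 2·222.9 = 652.2 kN → 0.75 × 652.2 = 489 kN.
Bearing governs: 489 kN.

489 kN (bearing governs)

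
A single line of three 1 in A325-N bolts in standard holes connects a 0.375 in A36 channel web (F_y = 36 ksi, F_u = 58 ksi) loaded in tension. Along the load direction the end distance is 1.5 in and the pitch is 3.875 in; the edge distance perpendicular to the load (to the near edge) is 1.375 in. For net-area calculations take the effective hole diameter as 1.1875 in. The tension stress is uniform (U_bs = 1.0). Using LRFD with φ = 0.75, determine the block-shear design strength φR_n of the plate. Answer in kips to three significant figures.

Shear plane L_v = 1.5 + 2·3.875 = 9.25 in; A_gv = 9.25 × 0.375 = 3.469 in².
A_nv = (9.25 − 2.5·1.1875) × 0.375 = 2.355 in².
A_nt = (1.375 − 0.5·1.1875) × 0.375 = 0.293 in².
0.6 F_u A_nv = 81.97 kips; 0.6 F_y A_gv = 74.92 kips → shear yielding governs the shear term.
R_n = 74.92 + 1.0 × 58 × 0.293 = 91.92 kips.
Design strength φR_n = 0.75 × 91.92 = 68.9 kips.

68.9 kips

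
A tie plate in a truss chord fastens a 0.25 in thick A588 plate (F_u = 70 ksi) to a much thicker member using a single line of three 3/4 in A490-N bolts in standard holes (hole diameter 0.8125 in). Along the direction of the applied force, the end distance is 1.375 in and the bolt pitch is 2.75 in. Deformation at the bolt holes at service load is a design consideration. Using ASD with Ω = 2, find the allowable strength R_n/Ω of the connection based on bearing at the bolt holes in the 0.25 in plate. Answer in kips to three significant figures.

41.7 kips

Per bolt r_n = 1.2 l_c t F_u ≤ 2.4 d t F_u; upper limit = 2.4 × 0.75 × 0.25 × 70 = 31.5 kips.
Edge bolt: l_c = 1.375 − 0.8125/2 = 0.9688 in → 1.2 × 0.9688 × 0.25 × 70 = 20.34 → r_n = 20.34 kips.
Interior bolts: l_c = 2.75 − 0.8125 = 1.938 in → 1.2 × 1.938 × 0.25 × 70 = 40.69 → r_n = 31.5 kips.
R_n = 1 × 20.34 + 2 × 31.5 = 83.34 kips.
Allowable strength R_n/Ω = 83.34 / 2 = 41.7 kips.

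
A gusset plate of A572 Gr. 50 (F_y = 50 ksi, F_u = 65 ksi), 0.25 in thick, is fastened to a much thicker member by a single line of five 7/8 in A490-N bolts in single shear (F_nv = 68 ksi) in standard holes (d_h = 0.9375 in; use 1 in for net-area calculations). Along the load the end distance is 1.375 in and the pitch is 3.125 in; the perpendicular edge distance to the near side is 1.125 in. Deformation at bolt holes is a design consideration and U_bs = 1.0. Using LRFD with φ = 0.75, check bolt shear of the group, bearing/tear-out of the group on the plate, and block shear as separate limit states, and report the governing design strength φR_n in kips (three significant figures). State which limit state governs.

76.2 kips (block shear governs)

Bolt shear: A_b = π·0.875²/4 = 0.6013 in²; R_n = 68 × 0.6013 × 5 × 1 = 204.4 kips → 0.75 × 204.4 = 153 kips.
Bearing: edge l_c = 0.9062, r_n = 17.67 kips; interior l_c = 2.188, r_n = 34.12 kips; R_n = 17.67 + 4·34.12 = 154.2 kips → 116 kips.
Block shear: A_gv = 3.469, A_nv = 2.344, A_nt = 0.1562 in²; R_n = min(0.6F_uA_nv, 0.6F_yA_gv) + U_bs·F_u·A_nt = 101.6 kips → 76.2 kips.
Block shear governs: 76.2 kips.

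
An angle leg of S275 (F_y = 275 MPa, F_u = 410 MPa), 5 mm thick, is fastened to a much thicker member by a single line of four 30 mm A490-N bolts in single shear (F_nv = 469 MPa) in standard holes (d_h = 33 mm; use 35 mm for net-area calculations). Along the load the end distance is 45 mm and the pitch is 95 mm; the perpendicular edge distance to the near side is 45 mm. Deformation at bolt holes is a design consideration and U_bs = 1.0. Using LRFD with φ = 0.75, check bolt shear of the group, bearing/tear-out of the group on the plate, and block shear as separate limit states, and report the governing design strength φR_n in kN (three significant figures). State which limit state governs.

Bolt shear: A_b = π·30²/4 = 706.9 mm²; R_n = 469 × 706.9 × 4 × 1 / 1000 = 1326 kN → 0.75 × 1326 = 995 kN.
Bearing: edge l_c = 28.5, r_n = 70.11 kN; interior l_c = 62, r_n = 147.6 kN; R_n = 70.11 + 3·147.6 = 512.9 kN → 385 kN.
Block shear: A_gv = 1650, A_nv = 1038, A_nt = 137.5 mm²; R_n = min(0.6F_uA_nv, 0.6F_yA_gv) + U_bs·F_u·A_nt = 311.6 kN → 234 kN.
Block shear governs: 234 kN.

234 kN (block shear governs)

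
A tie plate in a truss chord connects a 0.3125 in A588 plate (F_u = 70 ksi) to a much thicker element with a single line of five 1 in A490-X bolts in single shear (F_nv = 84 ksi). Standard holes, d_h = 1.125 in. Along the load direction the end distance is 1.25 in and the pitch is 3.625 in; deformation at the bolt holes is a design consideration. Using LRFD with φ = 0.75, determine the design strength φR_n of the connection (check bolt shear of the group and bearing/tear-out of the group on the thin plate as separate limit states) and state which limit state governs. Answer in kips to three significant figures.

171 kips (bearing governs)

Bolt shear: A_b = π·1²/4 = 0.7854 in²; R_n = 84 × 0.7854 × 5 × 1 = 329.9 kips → 0.75 × 329.9 = 247 kips.
Bearing (1.2 l_c t F_u ≤ 2.4 d t F_u): upper limit = 2.4·1·0.3125·70 = 52.5 kips.
  Edge l_c = 1.25 − 1.125/2 = 0.6875 → r_n = 18.05 kips; interior l_c = 3.625 − 1.125 = 2.5 → r_n = 52.5 kips.
  R_n,bearing = 1·18.05 + 4·52.5 = 228 kips → 0.75 × 228 = 171 kips.
Bearing governs: 171 kips.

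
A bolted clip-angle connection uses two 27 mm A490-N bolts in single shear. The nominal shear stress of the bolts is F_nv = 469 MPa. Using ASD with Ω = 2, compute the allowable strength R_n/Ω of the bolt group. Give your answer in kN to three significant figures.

A_b = π × 27² / 4 = 572.6 mm².
R_n = F_nv · A_b · n · n_s = 469 × 572.6 × 2 × 1 / 1000 = 537.1 kN.
Allowable strength R_n/Ω = 537.1 / 2 = 269 kN.

269 kN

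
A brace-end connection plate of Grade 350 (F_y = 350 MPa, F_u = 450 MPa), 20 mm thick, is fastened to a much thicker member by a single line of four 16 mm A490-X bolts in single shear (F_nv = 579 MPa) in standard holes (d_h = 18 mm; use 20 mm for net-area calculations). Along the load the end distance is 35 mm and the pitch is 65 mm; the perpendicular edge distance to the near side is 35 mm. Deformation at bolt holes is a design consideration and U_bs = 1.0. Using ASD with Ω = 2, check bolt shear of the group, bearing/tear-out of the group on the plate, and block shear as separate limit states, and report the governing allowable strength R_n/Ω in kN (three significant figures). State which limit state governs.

Bolt shear: A_b = π·16²/4 = 201.1 mm²; R_n = 579 × 201.1 × 4 × 1 / 1000 = 465.7 kN → 465.7 / 2 = 233 kN.
Bearing: edge l_c = 26, r_n = 280.8 kN; interior l_c = 47, r_n = 345.6 kN; R_n = 280.8 + 3·345.6 = 1318 kN → 659 kN.
Block shear: A_gv = 4600, A_nv = 3200, A_nt = 500 mm²; R_n = min(0.6F_uA_nv, 0.6F_yA_gv) + U_bs·F_u·A_nt = 1089 kN → 544 kN.
Bolt shear governs: 233 kN.

233 kN (bolt shear governs)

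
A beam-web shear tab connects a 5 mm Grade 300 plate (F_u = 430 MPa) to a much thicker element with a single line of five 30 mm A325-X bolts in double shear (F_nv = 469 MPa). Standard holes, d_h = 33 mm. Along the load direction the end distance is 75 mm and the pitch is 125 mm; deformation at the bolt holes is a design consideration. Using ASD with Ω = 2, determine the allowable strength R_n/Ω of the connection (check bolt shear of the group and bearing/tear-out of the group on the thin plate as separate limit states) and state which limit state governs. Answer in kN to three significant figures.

Bolt shear: A_b = π·30²/4 = 706.9 mm²; R_n = 469 × 706.9 × 5 × 2 / 1000 = 3315 kN → 3315 / 2 = 1660 kN.
Bearing (1.2 l_c t F_u ≤ 2.4 d t F_u): upper limit = 2.4·30·5·430 / 1000 = 154.8 kN.
  Edge l_c = 75 − 33/2 = 58.5 → r_n = 150.9 kN; interior l_c = 125 − 33 = 92 → r_n = 154.8 kN.
  R_n,bearing = 1·150.9 + 4·154.8 = 770.1 kN → 770.1 / 2 = 385 kN.
Bearing governs: 385 kN.

385 kN (bearing governs)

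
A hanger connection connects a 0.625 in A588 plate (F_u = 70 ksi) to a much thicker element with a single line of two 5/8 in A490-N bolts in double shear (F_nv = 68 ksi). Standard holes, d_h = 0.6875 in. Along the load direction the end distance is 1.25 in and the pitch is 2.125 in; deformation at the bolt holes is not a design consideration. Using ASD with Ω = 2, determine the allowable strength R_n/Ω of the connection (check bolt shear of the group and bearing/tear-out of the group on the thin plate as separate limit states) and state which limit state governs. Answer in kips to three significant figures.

Bolt shear: A_b = π·0.625²/4 = 0.3068 in²; R_n = 68 × 0.3068 × 2 × 2 = 83.45 kips → 83.45 / 2 = 41.7 kips.
Bearing (1.5 l_c t F_u ≤ 3.0 d t F_u): upper limit = 3.0·0.625·0.625·70 = 82.03 kips.
  Edge l_c = 1.25 − 0.6875/2 = 0.9062 → r_n = 59.47 kips; interior l_c = 2.125 − 0.6875 = 1.438 → r_n = 82.03 kips.
  R_n,bearing = 1·59.47 + 1·82.03 = 141.5 kips → 141.5 / 2 = 70.8 kips.
Bolt shear governs: 41.7 kips.

41.7 kips (bolt shear governs)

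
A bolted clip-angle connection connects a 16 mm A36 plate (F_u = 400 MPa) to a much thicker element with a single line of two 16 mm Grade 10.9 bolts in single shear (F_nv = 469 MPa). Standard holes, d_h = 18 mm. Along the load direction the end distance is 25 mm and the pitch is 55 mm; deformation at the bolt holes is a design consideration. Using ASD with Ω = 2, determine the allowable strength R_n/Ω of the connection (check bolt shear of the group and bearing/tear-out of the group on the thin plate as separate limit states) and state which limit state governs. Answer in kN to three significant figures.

Bolt shear: A_b = π·16²/4 = 201.1 mm²; R_n = 469 × 201.1 × 2 × 1 / 1000 = 188.6 kN → 188.6 / 2 = 94.3 kN.
Bearing (1.2 l_c t F_u ≤ 2.4 d t F_u): upper limit = 2.4·16·16·400 / 1000 = 245.8 kN.
  Edge l_c = 25 − 18/2 = 16 → r_n = 122.9 kN; interior l_c = 55 − 18 = 37 → r_n = 245.8 kN.
  R_n,bearing = 1·122.9 + 1·245.8 = 368.6 kN → 368.6 / 2 = 184 kN.
Bolt shear governs: 94.3 kN.

94.3 kN (bolt shear governs)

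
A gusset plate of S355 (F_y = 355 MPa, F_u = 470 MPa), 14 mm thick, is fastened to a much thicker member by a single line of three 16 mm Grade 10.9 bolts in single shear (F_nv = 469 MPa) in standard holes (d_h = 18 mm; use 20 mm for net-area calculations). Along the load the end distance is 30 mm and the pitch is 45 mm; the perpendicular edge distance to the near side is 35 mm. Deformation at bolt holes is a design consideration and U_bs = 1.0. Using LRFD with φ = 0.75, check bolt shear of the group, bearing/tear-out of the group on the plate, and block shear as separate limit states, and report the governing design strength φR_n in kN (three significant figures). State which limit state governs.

212 kN (bolt shear governs)

Bolt shear: A_b = π·16²/4 = 201.1 mm²; R_n = 469 × 201.1 × 3 × 1 / 1000 = 282.9 kN → 0.75 × 282.9 = 212 kN.
Bearing: edge l_c = 21, r_n = 165.8 kN; interior l_c = 27, r_n = 213.2 kN; R_n = 165.8 + 2·213.2 = 592.2 kN → 444 kN.
Block shear: A_gv = 1680, A_nv = 980, A_nt = 350 mm²; R_n = min(0.6F_uA_nv, 0.6F_yA_gv) + U_bs·F_u·A_nt = 440.9 kN → 331 kN.
Bolt shear governs: 212 kN.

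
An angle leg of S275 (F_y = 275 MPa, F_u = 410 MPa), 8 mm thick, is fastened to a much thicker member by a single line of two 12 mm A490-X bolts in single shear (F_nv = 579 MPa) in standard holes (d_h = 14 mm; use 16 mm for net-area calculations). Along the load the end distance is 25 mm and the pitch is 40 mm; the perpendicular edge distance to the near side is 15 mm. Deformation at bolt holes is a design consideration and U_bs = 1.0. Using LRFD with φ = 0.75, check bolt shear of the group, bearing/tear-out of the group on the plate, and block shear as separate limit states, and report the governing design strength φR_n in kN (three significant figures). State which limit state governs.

77.7 kN (block shear governs)

Bolt shear: A_b = π·12²/4 = 113.1 mm²; R_n = 579 × 113.1 × 2 × 1 / 1000 = 131 kN → 0.75 × 131 = 98.2 kN.
Bearing: edge l_c = 18, r_n = 70.85 kN; interior l_c = 26, r_n = 94.46 kN; R_n = 70.85 + 1·94.46 = 165.3 kN → 124 kN.
Block shear: A_gv = 520, A_nv = 328, A_nt = 56 mm²; R_n = min(0.6F_uA_nv, 0.6F_yA_gv) + U_bs·F_u·A_nt = 103.6 kN → 77.7 kN.
Block shear governs: 77.7 kN.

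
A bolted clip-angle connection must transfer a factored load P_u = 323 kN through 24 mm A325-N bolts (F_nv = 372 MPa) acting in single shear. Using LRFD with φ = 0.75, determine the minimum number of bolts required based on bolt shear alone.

A_b = π·24²/4 = 452.4 mm².
Per-bolt design strength φR_n = 0.75 × 372 × 452.4 × 1 / 1000 = 126.2 kN.
n ≥ 323 / 126.2 = 2.559 → use 3 bolts.

3 bolts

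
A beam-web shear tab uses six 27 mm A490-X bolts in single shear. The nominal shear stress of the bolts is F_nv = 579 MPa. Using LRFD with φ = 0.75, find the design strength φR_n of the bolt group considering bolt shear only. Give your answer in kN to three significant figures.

1490 kN

A_b = π × 27² / 4 = 572.6 mm².
R_n = F_nv · A_b · n · n_s = 579 × 572.6 × 6 × 1 / 1000 = 1989 kN.
Design strength φR_n = 0.75 × 1989 = 1490 kN.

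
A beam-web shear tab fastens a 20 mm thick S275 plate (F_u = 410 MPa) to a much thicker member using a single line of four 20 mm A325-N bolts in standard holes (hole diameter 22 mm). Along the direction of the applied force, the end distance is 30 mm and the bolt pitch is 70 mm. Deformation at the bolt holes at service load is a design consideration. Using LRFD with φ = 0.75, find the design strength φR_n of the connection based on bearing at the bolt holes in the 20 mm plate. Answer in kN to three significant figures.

Per bolt r_n = 1.2 l_c t F_u ≤ 2.4 d t F_u; upper limit = 2.4 × 20 × 20 × 410 / 1000 = 393.6 kN.
Edge bolt: l_c = 30 − 22/2 = 19 mm → 1.2 × 19 × 20 × 410 / 1000 = 187 → r_n = 187 kN.
Interior bolts: l_c = 70 − 22 = 48 mm → 1.2 × 48 × 20 × 410 / 1000 = 472.3 → r_n = 393.6 kN.
R_n = 1 × 187 + 3 × 393.6 = 1368 kN.
Design strength φR_n = 0.75 × 1368 = 1030 kN.

1030 kN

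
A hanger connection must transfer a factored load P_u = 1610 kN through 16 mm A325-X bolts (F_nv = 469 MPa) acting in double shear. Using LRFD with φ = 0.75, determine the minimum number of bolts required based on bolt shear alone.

12 bolts

A_b = π·16²/4 = 201.1 mm².
Per-bolt design strength φR_n = 0.75 × 469 × 201.1 × 2 / 1000 = 141.4 kN.
n ≥ 1610 / 141.4 = 11.38 → use 12 bolts.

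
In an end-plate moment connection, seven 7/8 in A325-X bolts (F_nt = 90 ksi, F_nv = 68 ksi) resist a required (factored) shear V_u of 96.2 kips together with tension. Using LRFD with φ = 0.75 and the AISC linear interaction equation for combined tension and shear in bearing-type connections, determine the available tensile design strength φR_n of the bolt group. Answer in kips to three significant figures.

242 kips

A_b = π·0.875²/4 = 0.6013 in²; f_rv = 96.2 / (7 × 0.6013) = 22.85 ksi.
F'_nt = 1.3 F_nt − (F_nt / φF_nv) f_rv = 1.3·90 − (90/(0.75·68))·22.85 = 76.67 ksi, capped at F_nt → F'_nt = 76.67 ksi.
R_n = F'_nt · A_b · n = 76.67 × 0.6013 × 7 = 322.7 kips.
Design strength φR_n = 0.75 × 322.7 = 242 kips.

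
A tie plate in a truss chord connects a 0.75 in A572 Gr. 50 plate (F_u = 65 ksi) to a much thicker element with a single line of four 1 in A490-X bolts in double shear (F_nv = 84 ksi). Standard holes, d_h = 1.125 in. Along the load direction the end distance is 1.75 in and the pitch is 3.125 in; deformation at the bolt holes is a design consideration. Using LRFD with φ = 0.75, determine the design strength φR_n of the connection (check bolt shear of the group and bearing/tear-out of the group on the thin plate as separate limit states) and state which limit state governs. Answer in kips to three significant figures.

315 kips (bearing governs)

Bolt shear: A_b = π·1²/4 = 0.7854 in²; R_n = 84 × 0.7854 × 4 × 2 = 527.8 kips → 0.75 × 527.8 = 396 kips.
Bearing (1.2 l_c t F_u ≤ 2.4 d t F_u): upper limit = 2.4·1·0.75·65 = 117 kips.
  Edge l_c = 1.75 − 1.125/2 = 1.188 → r_n = 69.47 kips; interior l_c = 3.125 − 1.125 = 2 → r_n = 117 kips.
  R_n,bearing = 1·69.47 + 3·117 = 420.5 kips → 0.75 × 420.5 = 315 kips.
Bearing governs: 315 kips.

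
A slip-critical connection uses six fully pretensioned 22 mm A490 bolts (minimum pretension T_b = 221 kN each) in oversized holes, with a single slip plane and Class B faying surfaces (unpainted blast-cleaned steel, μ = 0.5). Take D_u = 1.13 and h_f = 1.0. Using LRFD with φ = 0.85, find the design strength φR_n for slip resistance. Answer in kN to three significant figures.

637 kN

R_n = μ · D_u · h_f · T_b · n_s · n_b = 0.5 × 1.13 × 1.0 × 221 × 1 × 6 = 749.2 kN.
Design strength φR_n = 0.85 × 749.2 = 637 kN.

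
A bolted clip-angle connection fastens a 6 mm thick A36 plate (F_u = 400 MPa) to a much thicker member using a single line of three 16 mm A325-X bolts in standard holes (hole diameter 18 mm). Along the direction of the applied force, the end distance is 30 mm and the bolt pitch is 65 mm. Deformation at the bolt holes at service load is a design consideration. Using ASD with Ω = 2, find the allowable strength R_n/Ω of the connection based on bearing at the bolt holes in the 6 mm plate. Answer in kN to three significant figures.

Per bolt r_n = 1.2 l_c t F_u ≤ 2.4 d t F_u; upper limit = 2.4 × 16 × 6 × 400 / 1000 = 92.16 kN.
Edge bolt: l_c = 30 − 18/2 = 21 mm → 1.2 × 21 × 6 × 400 / 1000 = 60.48 → r_n = 60.48 kN.
Interior bolts: l_c = 65 − 18 = 47 mm → 1.2 × 47 × 6 × 400 / 1000 = 135.4 → r_n = 92.16 kN.
R_n = 1 × 60.48 + 2 × 92.16 = 244.8 kN.
Allowable strength R_n/Ω = 244.8 / 2 = 122 kN.

122 kN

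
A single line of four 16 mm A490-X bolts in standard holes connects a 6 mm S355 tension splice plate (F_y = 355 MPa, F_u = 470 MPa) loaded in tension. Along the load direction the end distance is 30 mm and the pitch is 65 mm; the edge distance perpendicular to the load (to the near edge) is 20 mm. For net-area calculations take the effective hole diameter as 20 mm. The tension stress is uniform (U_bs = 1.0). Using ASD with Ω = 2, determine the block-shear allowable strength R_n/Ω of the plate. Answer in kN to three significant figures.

145 kN

Shear plane L_v = 30 + 3·65 = 225 mm; A_gv = 225 × 6 = 1350 mm².
A_nv = (225 − 3.5·20) × 6 = 930 mm².
A_nt = (20 − 0.5·20) × 6 = 60 mm².
0.6 F_u A_nv = 262.3 kN; 0.6 F_y A_gv = 287.6 kN → shear rupture governs the shear term.
R_n = 262.3 + 1.0 × 470 × 60 / 1000 = 290.5 kN.
Allowable strength R_n/Ω = 290.5 / 2 = 145 kN.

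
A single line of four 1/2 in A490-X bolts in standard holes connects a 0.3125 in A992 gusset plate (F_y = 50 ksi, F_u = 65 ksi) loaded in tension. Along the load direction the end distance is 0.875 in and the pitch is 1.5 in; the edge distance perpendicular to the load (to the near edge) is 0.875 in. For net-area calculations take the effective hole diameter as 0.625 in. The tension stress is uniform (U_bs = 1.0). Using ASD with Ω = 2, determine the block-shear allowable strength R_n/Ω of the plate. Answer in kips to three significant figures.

Shear plane L_v = 0.875 + 3·1.5 = 5.375 in; A_gv = 5.375 × 0.3125 = 1.68 in².
A_nv = (5.375 − 3.5·0.625) × 0.3125 = 0.9961 in².
A_nt = (0.875 − 0.5·0.625) × 0.3125 = 0.1758 in².
0.6 F_u A_nv = 38.85 kips; 0.6 F_y A_gv = 50.39 kips → shear rupture governs the shear term.
R_n = 38.85 + 1.0 × 65 × 0.1758 = 50.27 kips.
Allowable strength R_n/Ω = 50.27 / 2 = 25.1 kips.

25.1 kips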